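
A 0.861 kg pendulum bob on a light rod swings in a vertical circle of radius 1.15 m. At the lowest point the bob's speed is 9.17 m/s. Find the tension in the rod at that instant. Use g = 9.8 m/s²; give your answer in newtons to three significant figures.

71.4 N

At the lowest point, T points up (toward the centre) and the weight mg points down (away from the centre), so the net inward force is T − mg = mv²/r.
T = m(v²/r + g) = 0.861 × ((9.17)²/1.15 + 9.8) = 0.861 × (73.12 + 9.8) = 0.861 × 82.92 = 71.39 N.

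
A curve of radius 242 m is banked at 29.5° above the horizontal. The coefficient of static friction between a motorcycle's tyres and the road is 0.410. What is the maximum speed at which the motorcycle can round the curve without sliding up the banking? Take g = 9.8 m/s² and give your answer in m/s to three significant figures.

At the maximum speed, friction acts down the slope at its limiting value f = μN. Radially (horizontal, toward centre): N sinθ + μN cosθ = mv²/r. Vertically: N cosθ − μN sinθ = mg.
Dividing: v² = r g (sinθ + μcosθ)/(cosθ − μsinθ).
sinθ + μcosθ = 0.4924 + 0.410×0.8704 = 0.8493; cosθ − μsinθ = 0.8704 − 0.410×0.4924 = 0.6685.
v² = 242 × 9.8 × 0.8493/0.6685 = 3013 m²/s², so v = 54.89 m/s.

54.9 m/s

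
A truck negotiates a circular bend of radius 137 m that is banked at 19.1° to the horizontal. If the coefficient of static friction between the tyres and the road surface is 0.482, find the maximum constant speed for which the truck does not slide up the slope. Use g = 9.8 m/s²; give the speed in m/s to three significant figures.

36.5 m/s

At the maximum speed, friction acts down the slope at its limiting value f = μN. Radially (horizontal, toward centre): N sinθ + μN cosθ = mv²/r. Vertically: N cosθ − μN sinθ = mg.
Dividing: v² = r g (sinθ + μcosθ)/(cosθ − μsinθ).
sinθ + μcosθ = 0.3272 + 0.482×0.9449 = 0.7827; cosθ − μsinθ = 0.9449 − 0.482×0.3272 = 0.7872.
v² = 137 × 9.8 × 0.7827/0.7872 = 1335 m²/s², so v = 36.54 m/s.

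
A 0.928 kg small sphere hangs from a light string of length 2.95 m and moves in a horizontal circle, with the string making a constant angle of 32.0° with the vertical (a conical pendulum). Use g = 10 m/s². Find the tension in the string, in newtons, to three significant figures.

10.9 N

Vertically the bob has no acceleration, so T cosθ = mg.
T = mg/cosθ = 0.928 × 10.0 / cos 32.0° = 9.280/0.8480 = 10.94 N.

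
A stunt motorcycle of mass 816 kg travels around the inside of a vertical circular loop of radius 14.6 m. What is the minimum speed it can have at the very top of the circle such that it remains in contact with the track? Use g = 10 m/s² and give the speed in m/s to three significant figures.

12.1 m/s

At the highest point the centre is directly below, so both the weight and N act inward: N + mg = mv²/r.
At minimum speed N → 0, so mg = mv_min²/r ⇒ v_min = √(g r) = √(10.0 × 14.6) = 12.08 m/s.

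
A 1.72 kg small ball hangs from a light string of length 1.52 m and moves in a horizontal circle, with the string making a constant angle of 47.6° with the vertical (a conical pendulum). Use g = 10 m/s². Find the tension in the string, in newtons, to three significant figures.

Vertically the bob has no acceleration, so T cosθ = mg.
T = mg/cosθ = 1.72 × 10.0 / cos 47.6° = 17.20/0.6743 = 25.51 N.

25.5 N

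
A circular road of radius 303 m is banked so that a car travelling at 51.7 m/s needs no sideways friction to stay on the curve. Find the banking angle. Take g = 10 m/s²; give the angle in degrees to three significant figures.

41.4°

For a frictionless banked turn: horizontally N sinθ = mv²/r and vertically N cosθ = mg.
Dividing: tanθ = v²/(r g) = (51.7)²/(303 × 10.0) = 2673/3030 = 0.8821.
θ = arctan(0.8821) = 41.42°.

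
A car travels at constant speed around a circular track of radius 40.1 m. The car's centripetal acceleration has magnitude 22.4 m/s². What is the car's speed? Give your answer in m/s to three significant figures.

a_c = v²/r ⇒ v = √(a_c · r) = √(22.4 × 40.1) = √898.2 = 29.97 m/s.

30.0 m/s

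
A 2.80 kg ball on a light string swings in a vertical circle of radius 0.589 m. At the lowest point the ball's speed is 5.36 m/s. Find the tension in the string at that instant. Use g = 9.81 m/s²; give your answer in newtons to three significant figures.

At the lowest point, T points up (toward the centre) and the weight mg points down (away from the centre), so the net inward force is T − mg = mv²/r.
T = m(v²/r + g) = 2.80 × ((5.36)²/0.589 + 9.81) = 2.80 × (48.78 + 9.81) = 2.80 × 58.59 = 164.0 N.

164 N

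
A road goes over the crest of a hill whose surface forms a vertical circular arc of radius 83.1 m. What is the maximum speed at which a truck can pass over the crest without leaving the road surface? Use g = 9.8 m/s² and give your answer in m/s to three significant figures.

At the crest the centre of the circle is below the truck, so the net downward (centripetal) force is mg − N = mv²/r.
The truck leaves the road when N → 0, giving v_max = √(g r) = √(9.8 × 83.1) = 28.54 m/s.

28.5 m/s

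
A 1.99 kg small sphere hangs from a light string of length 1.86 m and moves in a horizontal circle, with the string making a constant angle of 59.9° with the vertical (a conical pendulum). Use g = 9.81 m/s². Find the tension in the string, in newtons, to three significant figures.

Vertically the bob has no acceleration, so T cosθ = mg.
T = mg/cosθ = 1.99 × 9.81 / cos 59.9° = 19.52/0.5015 = 38.93 N.

38.9 N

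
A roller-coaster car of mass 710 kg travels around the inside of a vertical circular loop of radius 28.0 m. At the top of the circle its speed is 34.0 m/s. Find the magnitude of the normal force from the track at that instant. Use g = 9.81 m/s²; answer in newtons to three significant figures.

At the top, both N and the weight mg point inward (toward the centre), so N + mg = mv²/r.
N = m(v²/r − g) = 710 × ((34.0)²/28.0 − 9.81) = 710 × (41.29 − 9.81) = 710 × 31.48 = 22350 N.

22300 N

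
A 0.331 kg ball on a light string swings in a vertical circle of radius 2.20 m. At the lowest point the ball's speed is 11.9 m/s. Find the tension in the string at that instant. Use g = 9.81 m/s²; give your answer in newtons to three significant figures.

At the lowest point, T points up (toward the centre) and the weight mg points down (away from the centre), so the net inward force is T − mg = mv²/r.
T = m(v²/r + g) = 0.331 × ((11.9)²/2.20 + 9.81) = 0.331 × (64.37 + 9.81) = 0.331 × 74.18 = 24.55 N.

24.6 N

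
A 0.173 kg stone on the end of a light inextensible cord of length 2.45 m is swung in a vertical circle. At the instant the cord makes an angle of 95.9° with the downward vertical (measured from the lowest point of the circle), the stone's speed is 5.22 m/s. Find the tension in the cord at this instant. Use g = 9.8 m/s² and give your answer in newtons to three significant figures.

Take the radial direction toward the centre of the circle as positive. The component of the weight along the string toward the centre is −mg cos φ (φ measured from the bottom), so Newton's second law along the string gives T − mg cos φ = m v²/r.
cos 95.9° = -0.1028, so T = m(v²/r + g cos φ) = 0.173 × ((5.22)²/2.45 + 9.8 × -0.1028) = 0.173 × (11.12 + (-1.007)) = 0.173 × 10.11 = 1.750 N.

1.75 N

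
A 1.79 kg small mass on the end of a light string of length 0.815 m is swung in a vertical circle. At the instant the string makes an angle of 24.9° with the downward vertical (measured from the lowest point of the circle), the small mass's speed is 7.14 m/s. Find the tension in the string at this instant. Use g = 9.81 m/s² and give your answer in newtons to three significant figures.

Take the radial direction toward the centre of the circle as positive. The component of the weight along the string toward the centre is −mg cos φ (φ measured from the bottom), so Newton's second law along the string gives T − mg cos φ = m v²/r.
cos 24.9° = 0.9070, so T = m(v²/r + g cos φ) = 1.79 × ((7.14)²/0.815 + 9.81 × 0.9070) = 1.79 × (62.55 + (8.898)) = 1.79 × 71.45 = 127.9 N.

128 N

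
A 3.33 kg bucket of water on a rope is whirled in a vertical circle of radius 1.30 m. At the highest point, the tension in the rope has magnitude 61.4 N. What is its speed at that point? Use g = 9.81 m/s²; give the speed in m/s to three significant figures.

At the top, T + mg = mv²/r, so v = √(r(T/m + g)) = √(1.30 × (61.4/3.33 + 9.81)) = √(1.30 × 28.25) = √36.72 = 6.060 m/s.

6.06 m/s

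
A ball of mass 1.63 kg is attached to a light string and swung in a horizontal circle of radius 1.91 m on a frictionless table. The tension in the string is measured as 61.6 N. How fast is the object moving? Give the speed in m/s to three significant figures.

T = m v²/r ⇒ v = √(T r / m) = √(61.6 × 1.91 / 1.63) = √72.18 = 8.496 m/s.

8.50 m/s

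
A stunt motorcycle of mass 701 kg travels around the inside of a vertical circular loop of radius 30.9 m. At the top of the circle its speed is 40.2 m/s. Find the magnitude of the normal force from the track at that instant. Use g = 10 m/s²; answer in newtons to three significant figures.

29700 N

At the top, both N and the weight mg point inward (toward the centre), so N + mg = mv²/r.
N = m(v²/r − g) = 701 × ((40.2)²/30.9 − 10.0) = 701 × (52.30 − 10.0) = 701 × 42.30 = 29650 N.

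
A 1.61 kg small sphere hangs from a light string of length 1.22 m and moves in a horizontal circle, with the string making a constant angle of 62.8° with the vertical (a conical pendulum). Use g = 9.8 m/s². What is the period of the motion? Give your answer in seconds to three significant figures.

r = L sinθ = 1.085 m. From T sinθ = mω²r and T cosθ = mg: tanθ = ω²r/g, so ω² = g tanθ / r = g/(L cosθ).
ω = √(g/(L cosθ)) = √(9.8/(1.22 × 0.4571)) = √17.57 = 4.192 rad/s.
Period = 2π/ω = 1.499 s.

1.50 s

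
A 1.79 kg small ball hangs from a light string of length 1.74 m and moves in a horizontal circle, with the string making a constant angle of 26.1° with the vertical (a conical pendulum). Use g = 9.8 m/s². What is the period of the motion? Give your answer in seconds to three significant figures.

2.51 s

r = L sinθ = 0.7655 m. From T sinθ = mω²r and T cosθ = mg: tanθ = ω²r/g, so ω² = g tanθ / r = g/(L cosθ).
ω = √(g/(L cosθ)) = √(9.8/(1.74 × 0.8980)) = √6.272 = 2.504 rad/s.
Period = 2π/ω = 2.509 s.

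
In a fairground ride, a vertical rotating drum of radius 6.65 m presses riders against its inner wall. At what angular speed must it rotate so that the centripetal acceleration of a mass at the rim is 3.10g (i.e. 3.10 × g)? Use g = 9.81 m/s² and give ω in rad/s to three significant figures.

2.14 rad/s

Centripetal acceleration a_c = ω²r. Setting ω²r = 3.10g:
ω = √(3.10g / r) = √(3.10 × 9.81 / 6.65) = √4.573 = 2.138 rad/s.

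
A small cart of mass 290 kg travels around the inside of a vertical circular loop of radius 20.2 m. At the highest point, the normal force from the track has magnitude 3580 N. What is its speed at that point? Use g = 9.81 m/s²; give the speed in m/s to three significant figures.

21.2 m/s

At the top, N + mg = mv²/r, so v = √(r(N/m + g)) = √(20.2 × (3580/290 + 9.81)) = √(20.2 × 22.15) = √447.5 = 21.15 m/s.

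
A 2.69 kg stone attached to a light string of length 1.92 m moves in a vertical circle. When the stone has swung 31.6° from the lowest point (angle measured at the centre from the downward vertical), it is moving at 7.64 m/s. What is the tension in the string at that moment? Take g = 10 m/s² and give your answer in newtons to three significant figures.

105 N

Take the radial direction toward the centre of the circle as positive. The component of the weight along the string toward the centre is −mg cos φ (φ measured from the bottom), so Newton's second law along the string gives T − mg cos φ = m v²/r.
cos 31.6° = 0.8517, so T = m(v²/r + g cos φ) = 2.69 × ((7.64)²/1.92 + 10.0 × 0.8517) = 2.69 × (30.40 + (8.517)) = 2.69 × 38.92 = 104.7 N.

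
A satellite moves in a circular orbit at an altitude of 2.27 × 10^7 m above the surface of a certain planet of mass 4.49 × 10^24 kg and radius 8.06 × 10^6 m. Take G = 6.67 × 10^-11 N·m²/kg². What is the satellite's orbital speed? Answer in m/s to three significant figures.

3120 m/s

Orbital radius r = R + h = 8.06 × 10^6 + 2.27 × 10^7 = 3.076 × 10^7 m.
Gravity supplies the centripetal force: G M m / r² = m v² / r, so v = √(GM/r).
v = √(6.67 × 10^-11 × 4.49 × 10^24 / 3.076 × 10^7) = √(9.736 × 10^6) = 3120 m/s.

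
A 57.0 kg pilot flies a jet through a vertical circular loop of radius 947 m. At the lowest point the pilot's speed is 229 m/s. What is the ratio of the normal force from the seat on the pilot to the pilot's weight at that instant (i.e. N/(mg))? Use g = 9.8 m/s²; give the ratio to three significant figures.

At the bottom, N − mg = mv²/r, so N = m(v²/r + g) and N/(mg) = v²/(rg) + 1 = (229)²/(947 × 9.8) + 1 = 5.651 + 1 = 6.651.

6.65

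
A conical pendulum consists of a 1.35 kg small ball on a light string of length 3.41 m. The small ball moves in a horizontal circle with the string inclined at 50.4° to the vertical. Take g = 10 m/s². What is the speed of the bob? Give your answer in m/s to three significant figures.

The radius of the circle is r = L sinθ = 3.41 × sin 50.4° = 2.627 m.
Horizontally T sinθ = mv²/r and vertically T cosθ = mg, so tanθ = v²/(rg).
v = √(r g tanθ) = √(2.627 × 10.0 × 1.209) = √31.76 = 5.636 m/s.

5.64 m/s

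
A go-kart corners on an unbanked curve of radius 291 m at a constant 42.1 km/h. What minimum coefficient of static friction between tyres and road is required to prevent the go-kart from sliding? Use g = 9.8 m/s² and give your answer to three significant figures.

0.0480

v = 42.1/3.6 = 11.69 m/s.
Friction provides the centripetal force: μ_s m g = m v²/r, so μ_s = v²/(g r) = (11.69)²/(9.8 × 291) = 136.8/2852 = 0.04796.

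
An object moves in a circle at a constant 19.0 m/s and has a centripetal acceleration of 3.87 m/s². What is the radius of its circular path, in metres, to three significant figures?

a_c = v²/r ⇒ r = v²/a_c = (19.0)²/3.87 = 361.0/3.87 = 93.28 m.

93.3 m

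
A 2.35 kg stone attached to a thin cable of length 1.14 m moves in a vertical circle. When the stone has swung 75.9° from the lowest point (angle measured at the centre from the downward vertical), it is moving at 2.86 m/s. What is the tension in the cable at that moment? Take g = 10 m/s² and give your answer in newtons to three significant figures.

Take the radial direction toward the centre of the circle as positive. The component of the weight along the string toward the centre is −mg cos φ (φ measured from the bottom), so Newton's second law along the string gives T − mg cos φ = m v²/r.
cos 75.9° = 0.2436, so T = m(v²/r + g cos φ) = 2.35 × ((2.86)²/1.14 + 10.0 × 0.2436) = 2.35 × (7.175 + (2.436)) = 2.35 × 9.611 = 22.59 N.

22.6 N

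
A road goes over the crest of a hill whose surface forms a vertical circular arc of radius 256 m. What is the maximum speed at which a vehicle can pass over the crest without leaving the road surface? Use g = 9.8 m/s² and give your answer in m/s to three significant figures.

50.1 m/s

At the crest the centre of the circle is below the vehicle, so the net downward (centripetal) force is mg − N = mv²/r.
The vehicle leaves the road when N → 0, giving v_max = √(g r) = √(9.8 × 256) = 50.09 m/s.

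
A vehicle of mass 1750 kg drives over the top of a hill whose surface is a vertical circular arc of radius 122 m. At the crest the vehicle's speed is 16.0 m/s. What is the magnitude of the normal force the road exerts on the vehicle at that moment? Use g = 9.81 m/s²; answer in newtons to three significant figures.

At the crest the centripetal acceleration points downward (toward the centre of the arc), so mg − N = mv²/r.
N = m(g − v²/r) = 1750 × (9.81 − (16.0)²/122) = 1750 × (9.81 − 2.098) = 1750 × 7.712 = 13500 N.

13500 N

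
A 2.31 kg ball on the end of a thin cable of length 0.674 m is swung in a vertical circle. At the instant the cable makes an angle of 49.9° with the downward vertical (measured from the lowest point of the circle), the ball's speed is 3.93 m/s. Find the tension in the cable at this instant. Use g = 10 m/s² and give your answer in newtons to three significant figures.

Take the radial direction toward the centre of the circle as positive. The component of the weight along the string toward the centre is −mg cos φ (φ measured from the bottom), so Newton's second law along the string gives T − mg cos φ = m v²/r.
cos 49.9° = 0.6441, so T = m(v²/r + g cos φ) = 2.31 × ((3.93)²/0.674 + 10.0 × 0.6441) = 2.31 × (22.92 + (6.441)) = 2.31 × 29.36 = 67.81 N.

67.8 N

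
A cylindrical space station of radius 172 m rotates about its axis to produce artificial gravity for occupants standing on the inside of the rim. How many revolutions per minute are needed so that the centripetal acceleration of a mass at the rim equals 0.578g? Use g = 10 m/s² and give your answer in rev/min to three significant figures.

1.75 rev/min

Require ω²r = 0.578g, so ω = √(0.578 × 10.0/172) = 0.1833 rad/s.
In rev/min: ω × 60/(2π) = 0.1833 × 60/(2π) = 1.751 rev/min.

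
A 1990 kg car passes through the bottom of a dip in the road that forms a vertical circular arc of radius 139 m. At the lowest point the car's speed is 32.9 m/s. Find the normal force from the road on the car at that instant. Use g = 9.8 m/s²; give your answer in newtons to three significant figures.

At the lowest point, N points up (toward the centre) and the weight mg points down (away from the centre), so the net inward force is N − mg = mv²/r.
N = m(v²/r + g) = 1990 × ((32.9)²/139 + 9.8) = 1990 × (7.787 + 9.8) = 1990 × 17.59 = 35000 N.

35000 N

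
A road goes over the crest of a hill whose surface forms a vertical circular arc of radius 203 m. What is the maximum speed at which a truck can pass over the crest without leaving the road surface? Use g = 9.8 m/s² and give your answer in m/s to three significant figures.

At the crest the centre of the circle is below the truck, so the net downward (centripetal) force is mg − N = mv²/r.
The truck leaves the road when N → 0, giving v_max = √(g r) = √(9.8 × 203) = 44.60 m/s.

44.6 m/s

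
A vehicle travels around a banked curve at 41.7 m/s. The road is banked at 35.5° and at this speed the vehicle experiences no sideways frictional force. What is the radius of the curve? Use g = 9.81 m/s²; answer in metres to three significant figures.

Frictionless banking: tanθ = v²/(rg), so r = v²/(g tanθ).
r = (41.7)²/(9.81 × tan 35.5°) = 1739/(9.81 × 0.7133) = 1739/6.997 = 248.5 m.

249 m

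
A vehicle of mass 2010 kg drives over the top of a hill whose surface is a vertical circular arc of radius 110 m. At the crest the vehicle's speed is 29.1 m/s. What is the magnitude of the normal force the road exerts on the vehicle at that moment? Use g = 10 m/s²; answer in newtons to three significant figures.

At the crest the centripetal acceleration points downward (toward the centre of the arc), so mg − N = mv²/r.
N = m(g − v²/r) = 2010 × (10.0 − (29.1)²/110) = 2010 × (10.0 − 7.698) = 2010 × 2.302 = 4626 N.

4630 N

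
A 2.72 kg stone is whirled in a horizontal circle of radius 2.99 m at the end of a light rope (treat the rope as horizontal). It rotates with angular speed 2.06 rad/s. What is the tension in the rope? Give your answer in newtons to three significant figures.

v = ωr = 2.06 × 2.99 = 6.159 m/s.
The tension is the only horizontal force, so it supplies the full centripetal force: T = m v²/r = 2.72 × (6.159)²/2.99 = 2.72 × 37.94/2.99 = 34.51 N.

34.5 N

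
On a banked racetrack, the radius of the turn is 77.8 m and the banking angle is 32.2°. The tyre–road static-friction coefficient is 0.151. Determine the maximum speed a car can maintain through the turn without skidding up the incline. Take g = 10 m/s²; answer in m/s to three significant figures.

At the maximum speed, friction acts down the slope at its limiting value f = μN. Radially (horizontal, toward centre): N sinθ + μN cosθ = mv²/r. Vertically: N cosθ − μN sinθ = mg.
Dividing: v² = r g (sinθ + μcosθ)/(cosθ − μsinθ).
sinθ + μcosθ = 0.5329 + 0.151×0.8462 = 0.6607; cosθ − μsinθ = 0.8462 − 0.151×0.5329 = 0.7657.
v² = 77.8 × 10.0 × 0.6607/0.7657 = 671.2 m²/s², so v = 25.91 m/s.

25.9 m/s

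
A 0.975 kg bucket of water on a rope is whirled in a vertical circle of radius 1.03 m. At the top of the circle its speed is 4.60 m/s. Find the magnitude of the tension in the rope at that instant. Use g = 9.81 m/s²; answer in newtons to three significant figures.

At the top, both T and the weight mg point inward (toward the centre), so T + mg = mv²/r.
T = m(v²/r − g) = 0.975 × ((4.60)²/1.03 − 9.81) = 0.975 × (20.54 − 9.81) = 0.975 × 10.73 = 10.47 N.

10.5 N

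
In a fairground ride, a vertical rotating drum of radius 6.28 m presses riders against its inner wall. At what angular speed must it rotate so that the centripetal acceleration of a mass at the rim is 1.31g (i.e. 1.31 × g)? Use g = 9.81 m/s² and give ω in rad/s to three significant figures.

1.43 rad/s

Centripetal acceleration a_c = ω²r. Setting ω²r = 1.31g:
ω = √(1.31g / r) = √(1.31 × 9.81 / 6.28) = √2.046 = 1.431 rad/s.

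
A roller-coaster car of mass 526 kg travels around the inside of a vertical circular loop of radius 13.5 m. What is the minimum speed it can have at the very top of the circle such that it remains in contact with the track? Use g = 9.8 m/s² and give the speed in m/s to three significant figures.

At the highest point the centre is directly below, so both the weight and N act inward: N + mg = mv²/r.
At minimum speed N → 0, so mg = mv_min²/r ⇒ v_min = √(g r) = √(9.8 × 13.5) = 11.50 m/s.

11.5 m/s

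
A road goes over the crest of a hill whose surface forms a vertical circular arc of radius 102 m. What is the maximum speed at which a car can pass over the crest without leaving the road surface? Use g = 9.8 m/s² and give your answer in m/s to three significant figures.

31.6 m/s

At the crest the centre of the circle is below the car, so the net downward (centripetal) force is mg − N = mv²/r.
The car leaves the road when N → 0, giving v_max = √(g r) = √(9.8 × 102) = 31.62 m/s.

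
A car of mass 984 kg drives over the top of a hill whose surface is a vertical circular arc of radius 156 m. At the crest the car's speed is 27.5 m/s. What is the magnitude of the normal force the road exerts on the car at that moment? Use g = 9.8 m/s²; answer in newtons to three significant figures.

At the crest the centripetal acceleration points downward (toward the centre of the arc), so mg − N = mv²/r.
N = m(g − v²/r) = 984 × (9.8 − (27.5)²/156) = 984 × (9.8 − 4.848) = 984 × 4.952 = 4873 N.

4870 N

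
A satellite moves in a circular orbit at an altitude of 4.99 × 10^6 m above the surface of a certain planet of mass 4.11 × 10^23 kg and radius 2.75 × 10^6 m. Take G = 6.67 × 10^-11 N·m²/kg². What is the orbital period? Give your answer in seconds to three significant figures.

r = R + h = 2.75 × 10^6 + 4.99 × 10^6 = 7.740 × 10^6 m. Gravity provides the centripetal force: G M m / r² = m v² / r ⇒ v = √(GM/r) = 1882 m/s.
T = 2πr/v = 2π × 7.740 × 10^6 / 1882 = 25840 s.

25800 s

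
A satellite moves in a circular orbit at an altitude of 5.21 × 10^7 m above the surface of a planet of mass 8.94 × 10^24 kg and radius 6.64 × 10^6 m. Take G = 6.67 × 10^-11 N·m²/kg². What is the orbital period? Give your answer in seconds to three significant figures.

r = R + h = 6.64 × 10^6 + 5.21 × 10^7 = 5.874 × 10^7 m. Gravity provides the centripetal force: G M m / r² = m v² / r ⇒ v = √(GM/r) = 3186 m/s.
T = 2πr/v = 2π × 5.874 × 10^7 / 3186 = 115800 s.

116000 s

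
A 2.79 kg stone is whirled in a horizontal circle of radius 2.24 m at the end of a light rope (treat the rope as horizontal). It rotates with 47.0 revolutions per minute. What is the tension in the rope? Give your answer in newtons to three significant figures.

151 N

ω = 47.0 rev/min × 2π/60 = 4.922 rad/s, so v = ωr = 4.922 × 2.24 = 11.02 m/s.
The tension is the only horizontal force, so it supplies the full centripetal force: T = m v²/r = 2.79 × (11.02)²/2.24 = 2.79 × 121.5/2.24 = 151.4 N.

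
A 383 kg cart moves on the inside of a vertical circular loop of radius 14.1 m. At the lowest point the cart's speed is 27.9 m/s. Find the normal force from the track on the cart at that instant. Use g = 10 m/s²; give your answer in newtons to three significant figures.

25000 N

At the lowest point, N points up (toward the centre) and the weight mg points down (away from the centre), so the net inward force is N − mg = mv²/r.
N = m(v²/r + g) = 383 × ((27.9)²/14.1 + 10.0) = 383 × (55.21 + 10.0) = 383 × 65.21 = 24970 N.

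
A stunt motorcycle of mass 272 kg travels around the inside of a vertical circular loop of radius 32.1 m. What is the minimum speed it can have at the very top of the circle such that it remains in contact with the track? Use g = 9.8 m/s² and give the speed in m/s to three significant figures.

17.7 m/s

At the top, both weight mg and N point toward the centre: N + mg = mv²/r.
At minimum speed N → 0, so mg = mv_min²/r ⇒ v_min = √(g r) = √(9.8 × 32.1) = 17.74 m/s.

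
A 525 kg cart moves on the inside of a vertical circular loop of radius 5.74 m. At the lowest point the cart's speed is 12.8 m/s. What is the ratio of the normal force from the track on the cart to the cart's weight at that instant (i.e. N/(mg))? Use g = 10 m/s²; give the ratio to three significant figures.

At the bottom, N − mg = mv²/r, so N = m(v²/r + g) and N/(mg) = v²/(rg) + 1 = (12.8)²/(5.74 × 10.0) + 1 = 2.854 + 1 = 3.854.

3.85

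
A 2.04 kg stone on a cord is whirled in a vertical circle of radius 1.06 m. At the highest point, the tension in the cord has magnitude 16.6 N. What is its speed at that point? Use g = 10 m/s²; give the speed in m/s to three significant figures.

At the top, T + mg = mv²/r, so v = √(r(T/m + g)) = √(1.06 × (16.6/2.04 + 10.0)) = √(1.06 × 18.14) = √19.23 = 4.385 m/s.

4.38 m/s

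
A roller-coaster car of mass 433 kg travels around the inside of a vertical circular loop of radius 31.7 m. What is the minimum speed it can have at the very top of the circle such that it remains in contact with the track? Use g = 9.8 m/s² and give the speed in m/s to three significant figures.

At the top, both weight mg and N point toward the centre: N + mg = mv²/r.
At minimum speed N → 0, so mg = mv_min²/r ⇒ v_min = √(g r) = √(9.8 × 31.7) = 17.63 m/s.

17.6 m/s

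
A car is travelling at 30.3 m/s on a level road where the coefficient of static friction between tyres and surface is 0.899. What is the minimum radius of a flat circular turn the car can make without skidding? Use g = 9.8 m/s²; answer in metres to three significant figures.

At the limit, μ_s m g = m v²/r, so r_min = v²/(μ_s g) = (30.3)²/(0.899 × 9.8) = 918.1/8.810 = 104.2 m.

104 m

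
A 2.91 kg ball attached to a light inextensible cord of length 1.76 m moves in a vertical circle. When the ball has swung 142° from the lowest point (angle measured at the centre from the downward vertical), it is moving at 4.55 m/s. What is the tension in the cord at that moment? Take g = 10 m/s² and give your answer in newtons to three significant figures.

Take the radial direction toward the centre of the circle as positive. The component of the weight along the string toward the centre is −mg cos φ (φ measured from the bottom), so Newton's second law along the string gives T − mg cos φ = m v²/r.
cos 142° = -0.7880, so T = m(v²/r + g cos φ) = 2.91 × ((4.55)²/1.76 + 10.0 × -0.7880) = 2.91 × (11.76 + (-7.880)) = 2.91 × 3.883 = 11.30 N.

11.3 N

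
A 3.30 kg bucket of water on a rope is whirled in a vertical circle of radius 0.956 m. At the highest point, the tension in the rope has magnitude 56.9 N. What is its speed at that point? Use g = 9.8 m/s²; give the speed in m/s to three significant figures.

5.08 m/s

At the top, T + mg = mv²/r, so v = √(r(T/m + g)) = √(0.956 × (56.9/3.30 + 9.8)) = √(0.956 × 27.04) = √25.85 = 5.085 m/s.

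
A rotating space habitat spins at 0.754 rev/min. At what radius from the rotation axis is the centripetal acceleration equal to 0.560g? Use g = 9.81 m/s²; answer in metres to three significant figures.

881 m

ω = 0.754 rev/min × 2π/60 = 0.07896 rad/s.
a_c = ω²r = 0.560g ⇒ r = 0.560 × 9.81 / (0.07896)² = 5.494/0.006234 = 881.2 m.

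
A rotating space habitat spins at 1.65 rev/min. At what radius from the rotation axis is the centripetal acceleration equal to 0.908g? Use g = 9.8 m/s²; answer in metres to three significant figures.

298 m

ω = 1.65 rev/min × 2π/60 = 0.1728 rad/s.
a_c = ω²r = 0.908g ⇒ r = 0.908 × 9.8 / (0.1728)² = 8.898/0.02986 = 298.0 m.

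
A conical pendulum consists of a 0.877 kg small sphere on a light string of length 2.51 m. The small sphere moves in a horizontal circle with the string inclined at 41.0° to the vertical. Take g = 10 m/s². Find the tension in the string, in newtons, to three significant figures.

Vertically the bob has no acceleration, so T cosθ = mg.
T = mg/cosθ = 0.877 × 10.0 / cos 41.0° = 8.770/0.7547 = 11.62 N.

11.6 N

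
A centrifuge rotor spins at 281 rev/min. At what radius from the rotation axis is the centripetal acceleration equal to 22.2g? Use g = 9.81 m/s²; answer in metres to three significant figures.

0.252 m

ω = 281 rev/min × 2π/60 = 29.43 rad/s.
a_c = ω²r = 22.2g ⇒ r = 22.2 × 9.81 / (29.43)² = 217.8/865.9 = 0.2515 m.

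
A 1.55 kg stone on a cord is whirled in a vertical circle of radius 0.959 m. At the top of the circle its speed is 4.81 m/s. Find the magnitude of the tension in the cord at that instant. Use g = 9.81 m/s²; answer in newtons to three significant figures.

22.2 N

At the top, both T and the weight mg point inward (toward the centre), so T + mg = mv²/r.
T = m(v²/r − g) = 1.55 × ((4.81)²/0.959 − 9.81) = 1.55 × (24.13 − 9.81) = 1.55 × 14.32 = 22.19 N.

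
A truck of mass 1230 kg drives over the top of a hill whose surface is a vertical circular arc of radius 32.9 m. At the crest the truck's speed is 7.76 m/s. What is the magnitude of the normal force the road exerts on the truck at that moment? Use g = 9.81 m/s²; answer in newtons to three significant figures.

At the crest the centripetal acceleration points downward (toward the centre of the arc), so mg − N = mv²/r.
N = m(g − v²/r) = 1230 × (9.81 − (7.76)²/32.9) = 1230 × (9.81 − 1.830) = 1230 × 7.980 = 9815 N.

9820 N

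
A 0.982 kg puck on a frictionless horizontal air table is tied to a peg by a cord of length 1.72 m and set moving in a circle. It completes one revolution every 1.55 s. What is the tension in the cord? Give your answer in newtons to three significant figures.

27.8 N

v = 2πr/T = 2π × 1.72/1.55 = 6.972 m/s.
The tension is the only horizontal force, so it supplies the full centripetal force: T = m v²/r = 0.982 × (6.972)²/1.72 = 0.982 × 48.61/1.72 = 27.75 N.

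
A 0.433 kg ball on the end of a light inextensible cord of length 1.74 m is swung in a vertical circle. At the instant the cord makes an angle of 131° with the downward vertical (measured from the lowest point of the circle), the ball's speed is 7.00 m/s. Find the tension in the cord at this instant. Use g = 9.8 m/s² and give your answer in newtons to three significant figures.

9.41 N

Take the radial direction toward the centre of the circle as positive. The component of the weight along the string toward the centre is −mg cos φ (φ measured from the bottom), so Newton's second law along the string gives T − mg cos φ = m v²/r.
cos 131° = -0.6561, so T = m(v²/r + g cos φ) = 0.433 × ((7.00)²/1.74 + 9.8 × -0.6561) = 0.433 × (28.16 + (-6.429)) = 0.433 × 21.73 = 9.410 N.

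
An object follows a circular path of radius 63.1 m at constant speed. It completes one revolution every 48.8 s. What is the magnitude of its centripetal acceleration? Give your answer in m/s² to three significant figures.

v = 2πr/T = 2π × 63.1/48.8 = 8.124 m/s.
a_c = v²/r = (8.124)²/63.1 = 66.01/63.1 = 1.046 m/s².

1.05 m/s²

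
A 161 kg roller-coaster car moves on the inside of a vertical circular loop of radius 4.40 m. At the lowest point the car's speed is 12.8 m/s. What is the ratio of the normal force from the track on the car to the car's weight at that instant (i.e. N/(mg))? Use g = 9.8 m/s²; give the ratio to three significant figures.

At the bottom, N − mg = mv²/r, so N = m(v²/r + g) and N/(mg) = v²/(rg) + 1 = (12.8)²/(4.40 × 9.8) + 1 = 3.800 + 1 = 4.800.

4.80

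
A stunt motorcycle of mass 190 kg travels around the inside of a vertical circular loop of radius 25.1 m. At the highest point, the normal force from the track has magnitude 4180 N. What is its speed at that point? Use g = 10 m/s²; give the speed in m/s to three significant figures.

28.3 m/s

At the top, N + mg = mv²/r, so v = √(r(N/m + g)) = √(25.1 × (4180/190 + 10.0)) = √(25.1 × 32.00) = √803.2 = 28.34 m/s.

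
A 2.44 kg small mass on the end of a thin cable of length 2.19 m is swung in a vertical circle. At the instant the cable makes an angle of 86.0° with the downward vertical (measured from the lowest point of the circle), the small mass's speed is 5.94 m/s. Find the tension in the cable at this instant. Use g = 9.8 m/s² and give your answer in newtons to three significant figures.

Take the radial direction toward the centre of the circle as positive. The component of the weight along the string toward the centre is −mg cos φ (φ measured from the bottom), so Newton's second law along the string gives T − mg cos φ = m v²/r.
cos 86.0° = 0.06976, so T = m(v²/r + g cos φ) = 2.44 × ((5.94)²/2.19 + 9.8 × 0.06976) = 2.44 × (16.11 + (0.6836)) = 2.44 × 16.79 = 40.98 N.

41.0 N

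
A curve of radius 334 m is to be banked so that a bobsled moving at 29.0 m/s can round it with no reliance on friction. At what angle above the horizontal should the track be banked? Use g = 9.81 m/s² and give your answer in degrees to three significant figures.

For a frictionless banked turn: horizontally N sinθ = mv²/r and vertically N cosθ = mg.
Dividing: tanθ = v²/(r g) = (29.0)²/(334 × 9.81) = 841.0/3277 = 0.2567.
θ = arctan(0.2567) = 14.40°.

14.4°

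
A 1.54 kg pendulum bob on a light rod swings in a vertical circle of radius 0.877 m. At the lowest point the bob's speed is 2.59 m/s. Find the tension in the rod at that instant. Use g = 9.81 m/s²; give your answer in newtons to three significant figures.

26.9 N

At the lowest point, T points up (toward the centre) and the weight mg points down (away from the centre), so the net inward force is T − mg = mv²/r.
T = m(v²/r + g) = 1.54 × ((2.59)²/0.877 + 9.81) = 1.54 × (7.649 + 9.81) = 1.54 × 17.46 = 26.89 N.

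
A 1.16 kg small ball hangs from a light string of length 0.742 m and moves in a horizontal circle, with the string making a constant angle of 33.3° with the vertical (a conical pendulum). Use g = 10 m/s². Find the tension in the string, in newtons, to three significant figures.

13.9 N

Vertically the bob has no acceleration, so T cosθ = mg.
T = mg/cosθ = 1.16 × 10.0 / cos 33.3° = 11.60/0.8358 = 13.88 N.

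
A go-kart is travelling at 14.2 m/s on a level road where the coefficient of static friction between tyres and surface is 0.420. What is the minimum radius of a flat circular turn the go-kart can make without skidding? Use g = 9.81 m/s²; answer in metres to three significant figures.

At the limit, μ_s m g = m v²/r, so r_min = v²/(μ_s g) = (14.2)²/(0.420 × 9.81) = 201.6/4.120 = 48.94 m.

48.9 m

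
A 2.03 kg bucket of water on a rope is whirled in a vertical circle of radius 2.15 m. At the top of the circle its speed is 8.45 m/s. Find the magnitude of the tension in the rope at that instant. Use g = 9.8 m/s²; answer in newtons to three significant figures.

At the top, both T and the weight mg point inward (toward the centre), so T + mg = mv²/r.
T = m(v²/r − g) = 2.03 × ((8.45)²/2.15 − 9.8) = 2.03 × (33.21 − 9.8) = 2.03 × 23.41 = 47.52 N.

47.5 N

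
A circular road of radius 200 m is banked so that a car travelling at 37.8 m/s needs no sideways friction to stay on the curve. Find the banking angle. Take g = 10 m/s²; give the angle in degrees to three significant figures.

With no friction, the horizontal component of the normal force provides the centripetal force: N sinθ = mv²/r, while N cosθ = mg vertically.
Dividing: tanθ = v²/(r g) = (37.8)²/(200 × 10.0) = 1429/2000 = 0.7144.
θ = arctan(0.7144) = 35.54°.

35.5°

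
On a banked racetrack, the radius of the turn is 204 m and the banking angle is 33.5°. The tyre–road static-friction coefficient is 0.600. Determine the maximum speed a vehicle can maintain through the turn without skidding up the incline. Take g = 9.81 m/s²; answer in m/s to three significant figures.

64.7 m/s

At the maximum speed, friction acts down the slope at its limiting value f = μN. Radially (horizontal, toward centre): N sinθ + μN cosθ = mv²/r. Vertically: N cosθ − μN sinθ = mg.
Dividing: v² = r g (sinθ + μcosθ)/(cosθ − μsinθ).
sinθ + μcosθ = 0.5519 + 0.600×0.8339 = 1.052; cosθ − μsinθ = 0.8339 − 0.600×0.5519 = 0.5027.
v² = 204 × 9.81 × 1.052/0.5027 = 4189 m²/s², so v = 64.72 m/s.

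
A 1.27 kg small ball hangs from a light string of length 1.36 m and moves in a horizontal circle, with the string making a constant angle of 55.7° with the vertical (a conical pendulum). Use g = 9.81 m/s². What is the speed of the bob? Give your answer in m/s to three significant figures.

The radius of the circle is r = L sinθ = 1.36 × sin 55.7° = 1.123 m.
Horizontally T sinθ = mv²/r and vertically T cosθ = mg, so tanθ = v²/(rg).
v = √(r g tanθ) = √(1.123 × 9.81 × 1.466) = √16.16 = 4.020 m/s.

4.02 m/s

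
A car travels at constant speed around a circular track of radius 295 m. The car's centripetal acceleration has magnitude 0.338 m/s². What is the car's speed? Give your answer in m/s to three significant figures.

9.99 m/s

a_c = v²/r ⇒ v = √(a_c · r) = √(0.338 × 295) = √99.71 = 9.985 m/s.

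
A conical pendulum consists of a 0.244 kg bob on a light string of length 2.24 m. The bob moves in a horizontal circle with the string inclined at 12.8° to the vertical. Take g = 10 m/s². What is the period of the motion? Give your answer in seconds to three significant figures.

r = L sinθ = 0.4963 m. From T sinθ = mω²r and T cosθ = mg: tanθ = ω²r/g, so ω² = g tanθ / r = g/(L cosθ).
ω = √(g/(L cosθ)) = √(10.0/(2.24 × 0.9751)) = √4.578 = 2.140 rad/s.
Period = 2π/ω = 2.937 s.

2.94 s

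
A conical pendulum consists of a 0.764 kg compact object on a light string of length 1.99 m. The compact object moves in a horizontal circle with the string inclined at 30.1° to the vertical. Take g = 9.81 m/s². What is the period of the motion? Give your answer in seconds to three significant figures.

r = L sinθ = 0.9980 m. From T sinθ = mω²r and T cosθ = mg: tanθ = ω²r/g, so ω² = g tanθ / r = g/(L cosθ).
ω = √(g/(L cosθ)) = √(9.81/(1.99 × 0.8652)) = √5.698 = 2.387 rad/s.
Period = 2π/ω = 2.632 s.

2.63 s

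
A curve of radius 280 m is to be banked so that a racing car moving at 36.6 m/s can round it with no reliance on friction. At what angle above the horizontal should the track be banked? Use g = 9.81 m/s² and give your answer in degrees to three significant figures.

With no friction, the horizontal component of the normal force provides the centripetal force: N sinθ = mv²/r, while N cosθ = mg vertically.
Dividing: tanθ = v²/(r g) = (36.6)²/(280 × 9.81) = 1340/2747 = 0.4877.
θ = arctan(0.4877) = 26.00°.

26.0°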